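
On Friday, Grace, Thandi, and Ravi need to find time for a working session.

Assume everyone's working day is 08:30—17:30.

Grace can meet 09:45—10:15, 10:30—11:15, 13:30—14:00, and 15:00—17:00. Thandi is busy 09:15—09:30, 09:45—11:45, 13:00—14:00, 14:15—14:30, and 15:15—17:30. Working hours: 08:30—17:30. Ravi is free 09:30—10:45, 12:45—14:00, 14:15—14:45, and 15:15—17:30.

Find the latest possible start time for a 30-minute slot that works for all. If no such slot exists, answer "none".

none

Thandi free within 08:30–17:30: 08:30–09:15, 09:30–09:45, 11:45–13:00, 14:00–14:15, 14:30–15:15.
Grace ∩ Thandi: 15:00–15:15.
Grace ∩ Thandi ∩ Ravi: (none).
Windows ≥ 30 min: (none).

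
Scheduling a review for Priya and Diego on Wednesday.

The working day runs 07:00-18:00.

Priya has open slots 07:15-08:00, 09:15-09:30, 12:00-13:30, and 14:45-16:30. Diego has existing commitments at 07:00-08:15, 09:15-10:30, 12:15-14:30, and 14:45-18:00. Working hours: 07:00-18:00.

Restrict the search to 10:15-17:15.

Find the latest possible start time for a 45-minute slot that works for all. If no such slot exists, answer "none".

Diego free within 07:00–18:00: 08:15–09:15, 10:30–12:15, 14:30–14:45.
Priya ∩ Diego: 12:00–12:15.
Restricted to 10:15–17:15: 12:00–12:15.
Windows ≥ 45 min: (none).

none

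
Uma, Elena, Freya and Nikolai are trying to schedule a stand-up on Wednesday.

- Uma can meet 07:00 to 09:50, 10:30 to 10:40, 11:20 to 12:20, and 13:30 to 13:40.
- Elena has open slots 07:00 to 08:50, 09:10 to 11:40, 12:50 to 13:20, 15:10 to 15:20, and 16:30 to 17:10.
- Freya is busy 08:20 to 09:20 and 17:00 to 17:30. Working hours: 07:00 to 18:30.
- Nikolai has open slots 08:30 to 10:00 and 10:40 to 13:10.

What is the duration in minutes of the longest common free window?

30 minutes

Freya free within 07:00–18:30: 07:00–08:20, 09:20–17:00, 17:30–18:30.
Uma ∩ Elena: 07:00–08:50, 09:10–09:50, 10:30–10:40, 11:20–11:40.
Uma ∩ Elena ∩ Freya: 07:00–08:20, 09:20–09:50, 10:30–10:40, 11:20–11:40.
Uma ∩ Elena ∩ Freya ∩ Nikolai: 09:20–09:50, 11:20–11:40.
Common window lengths: 30, 20 min; longest is 30.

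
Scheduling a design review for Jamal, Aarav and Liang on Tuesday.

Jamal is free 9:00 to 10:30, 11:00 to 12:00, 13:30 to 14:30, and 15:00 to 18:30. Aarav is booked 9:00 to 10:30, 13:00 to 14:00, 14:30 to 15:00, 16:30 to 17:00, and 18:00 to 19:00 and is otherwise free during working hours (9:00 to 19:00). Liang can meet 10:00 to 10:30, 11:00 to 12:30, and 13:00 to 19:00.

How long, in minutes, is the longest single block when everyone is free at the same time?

Aarav free within 09:00–19:00: 10:30–13:00, 14:00–14:30, 15:00–16:30, 17:00–18:00.
Jamal ∩ Aarav: 11:00–12:00, 14:00–14:30, 15:00–16:30, 17:00–18:00.
Jamal ∩ Aarav ∩ Liang: 11:00–12:00, 14:00–14:30, 15:00–16:30, 17:00–18:00.
Common window lengths: 60, 30, 90, 60 min; longest is 90.

90 minutes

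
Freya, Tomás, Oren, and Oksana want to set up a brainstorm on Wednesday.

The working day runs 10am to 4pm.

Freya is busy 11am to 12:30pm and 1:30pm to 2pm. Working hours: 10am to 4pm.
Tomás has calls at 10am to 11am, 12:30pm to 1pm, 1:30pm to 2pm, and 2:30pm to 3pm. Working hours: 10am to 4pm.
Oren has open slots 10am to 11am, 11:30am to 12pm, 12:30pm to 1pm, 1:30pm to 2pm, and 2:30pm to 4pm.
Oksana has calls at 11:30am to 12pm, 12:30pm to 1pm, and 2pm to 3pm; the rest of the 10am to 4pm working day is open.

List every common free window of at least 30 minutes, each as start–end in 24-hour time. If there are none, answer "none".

15:00–16:00

Freya free within 10:00–16:00: 10:00–11:00, 12:30–13:30, 14:00–16:00.
Tomás free within 10:00–16:00: 11:00–12:30, 13:00–13:30, 14:00–14:30, 15:00–16:00.
Oksana free within 10:00–16:00: 10:00–11:30, 12:00–12:30, 13:00–14:00, 15:00–16:00.
Freya ∩ Tomás: 13:00–13:30, 14:00–14:30, 15:00–16:00.
Freya ∩ Tomás ∩ Oren: 15:00–16:00.
Freya ∩ Tomás ∩ Oren ∩ Oksana: 15:00–16:00.
Windows ≥ 30 min: 15:00–16:00.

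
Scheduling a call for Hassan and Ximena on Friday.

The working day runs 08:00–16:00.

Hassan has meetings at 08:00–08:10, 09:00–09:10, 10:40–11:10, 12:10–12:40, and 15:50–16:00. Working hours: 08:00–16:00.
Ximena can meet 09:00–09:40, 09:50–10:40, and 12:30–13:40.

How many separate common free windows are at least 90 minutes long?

0

Hassan free within 08:00–16:00: 08:10–09:00, 09:10–10:40, 11:10–12:10, 12:40–15:50.
Hassan ∩ Ximena: 09:10–09:40, 09:50–10:40, 12:40–13:40.
Windows ≥ 90 min: (none).
That's 0 windows.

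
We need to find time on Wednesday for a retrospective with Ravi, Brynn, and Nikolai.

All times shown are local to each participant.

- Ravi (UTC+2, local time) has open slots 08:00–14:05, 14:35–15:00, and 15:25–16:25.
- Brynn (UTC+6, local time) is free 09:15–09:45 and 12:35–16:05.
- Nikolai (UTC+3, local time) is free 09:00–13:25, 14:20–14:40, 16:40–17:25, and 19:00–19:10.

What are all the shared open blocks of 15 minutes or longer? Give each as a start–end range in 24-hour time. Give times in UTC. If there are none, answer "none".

Ravi → UTC: 06:00–12:05, 12:35–13:00, 13:25–14:25.
Brynn → UTC: 03:15–03:45, 06:35–10:05.
Nikolai → UTC: 06:00–10:25, 11:20–11:40, 13:40–14:25, 16:00–16:10.
Ravi ∩ Brynn: 06:35–10:05.
Ravi ∩ Brynn ∩ Nikolai: 06:35–10:05.
Windows ≥ 15 min: 06:35–10:05.

06:35–10:05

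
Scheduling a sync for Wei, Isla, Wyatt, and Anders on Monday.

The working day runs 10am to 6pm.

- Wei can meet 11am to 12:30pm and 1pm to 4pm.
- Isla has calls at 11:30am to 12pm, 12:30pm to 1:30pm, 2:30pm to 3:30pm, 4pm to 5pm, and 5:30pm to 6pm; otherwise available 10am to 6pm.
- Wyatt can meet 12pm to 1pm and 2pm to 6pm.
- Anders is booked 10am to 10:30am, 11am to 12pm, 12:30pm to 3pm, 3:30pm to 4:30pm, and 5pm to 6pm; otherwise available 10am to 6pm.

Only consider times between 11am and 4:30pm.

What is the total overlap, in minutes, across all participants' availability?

Isla free within 10:00–18:00: 10:00–11:30, 12:00–12:30, 13:30–14:30, 15:30–16:00, 17:00–17:30.
Anders free within 10:00–18:00: 10:30–11:00, 12:00–12:30, 15:00–15:30, 16:30–17:00.
Wei ∩ Isla: 11:00–11:30, 12:00–12:30, 13:30–14:30, 15:30–16:00.
Wei ∩ Isla ∩ Wyatt: 12:00–12:30, 14:00–14:30, 15:30–16:00.
Wei ∩ Isla ∩ Wyatt ∩ Anders: 12:00–12:30.
Restricted to 11:00–16:30: 12:00–12:30.
Total common minutes: 30.

30 minutes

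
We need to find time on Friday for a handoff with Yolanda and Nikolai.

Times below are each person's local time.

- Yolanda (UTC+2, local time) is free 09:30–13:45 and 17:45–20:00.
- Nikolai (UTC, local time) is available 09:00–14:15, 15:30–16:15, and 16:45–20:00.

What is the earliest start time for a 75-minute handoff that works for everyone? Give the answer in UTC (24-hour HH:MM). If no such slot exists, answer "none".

09:00

Yolanda → UTC: 07:30–11:45, 15:45–18:00.
Nikolai → UTC: 09:00–14:15, 15:30–16:15, 16:45–20:00.
Yolanda ∩ Nikolai: 09:00–11:45, 15:45–16:15, 16:45–18:00.
Windows ≥ 75 min: 09:00–11:45, 16:45–18:00.
Earliest such window starts at 09:00.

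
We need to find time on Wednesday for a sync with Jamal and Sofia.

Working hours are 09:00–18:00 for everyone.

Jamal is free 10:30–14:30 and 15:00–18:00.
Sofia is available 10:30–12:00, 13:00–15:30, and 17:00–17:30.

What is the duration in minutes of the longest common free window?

90 minutes

Jamal ∩ Sofia: 10:30–12:00, 13:00–14:30, 15:00–15:30, 17:00–17:30.
Common window lengths: 90, 90, 30, 30 min; longest is 90.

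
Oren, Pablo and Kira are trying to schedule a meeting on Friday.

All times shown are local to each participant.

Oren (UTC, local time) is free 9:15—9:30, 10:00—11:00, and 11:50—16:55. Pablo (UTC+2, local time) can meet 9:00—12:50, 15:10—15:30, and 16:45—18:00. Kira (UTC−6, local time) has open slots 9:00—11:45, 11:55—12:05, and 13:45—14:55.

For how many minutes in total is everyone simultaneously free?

60 minutes

Oren → UTC: 09:15–09:30, 10:00–11:00, 11:50–16:55.
Pablo → UTC: 07:00–10:50, 13:10–13:30, 14:45–16:00.
Kira → UTC: 15:00–17:45, 17:55–18:05, 19:45–20:55.
Oren ∩ Pablo: 09:15–09:30, 10:00–10:50, 13:10–13:30, 14:45–16:00.
Oren ∩ Pablo ∩ Kira: 15:00–16:00.
Total common minutes: 60.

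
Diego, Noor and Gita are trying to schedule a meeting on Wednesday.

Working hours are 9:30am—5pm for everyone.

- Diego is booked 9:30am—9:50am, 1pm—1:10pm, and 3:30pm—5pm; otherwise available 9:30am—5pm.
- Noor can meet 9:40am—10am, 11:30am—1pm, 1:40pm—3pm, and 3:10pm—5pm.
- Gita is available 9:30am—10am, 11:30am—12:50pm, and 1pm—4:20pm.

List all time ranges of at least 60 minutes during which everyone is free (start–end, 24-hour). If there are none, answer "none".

Diego free within 09:30–17:00: 09:50–13:00, 13:10–15:30.
Diego ∩ Noor: 09:50–10:00, 11:30–13:00, 13:40–15:00, 15:10–15:30.
Diego ∩ Noor ∩ Gita: 09:50–10:00, 11:30–12:50, 13:40–15:00, 15:10–15:30.
Windows ≥ 60 min: 11:30–12:50, 13:40–15:00.

11:30–12:50, 13:40–15:00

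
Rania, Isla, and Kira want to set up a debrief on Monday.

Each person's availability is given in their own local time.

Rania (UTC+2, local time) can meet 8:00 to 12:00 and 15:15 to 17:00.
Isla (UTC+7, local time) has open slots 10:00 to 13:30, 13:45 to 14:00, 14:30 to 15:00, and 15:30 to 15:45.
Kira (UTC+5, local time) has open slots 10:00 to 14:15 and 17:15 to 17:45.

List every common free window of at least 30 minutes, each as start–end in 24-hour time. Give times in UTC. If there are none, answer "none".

06:00–06:30, 07:30–08:00

Rania → UTC: 06:00–10:00, 13:15–15:00.
Isla → UTC: 03:00–06:30, 06:45–07:00, 07:30–08:00, 08:30–08:45.
Kira → UTC: 05:00–09:15, 12:15–12:45.
Rania ∩ Isla: 06:00–06:30, 06:45–07:00, 07:30–08:00, 08:30–08:45.
Rania ∩ Isla ∩ Kira: 06:00–06:30, 06:45–07:00, 07:30–08:00, 08:30–08:45.
Windows ≥ 30 min: 06:00–06:30, 07:30–08:00.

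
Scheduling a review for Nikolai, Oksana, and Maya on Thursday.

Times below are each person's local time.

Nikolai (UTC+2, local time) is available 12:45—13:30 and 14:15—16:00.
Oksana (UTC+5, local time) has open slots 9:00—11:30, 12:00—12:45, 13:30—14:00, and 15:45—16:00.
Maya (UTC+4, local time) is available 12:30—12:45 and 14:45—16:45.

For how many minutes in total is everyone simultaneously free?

Nikolai → UTC: 10:45–11:30, 12:15–14:00.
Oksana → UTC: 04:00–06:30, 07:00–07:45, 08:30–09:00, 10:45–11:00.
Maya → UTC: 08:30–08:45, 10:45–12:45.
Nikolai ∩ Oksana: 10:45–11:00.
Nikolai ∩ Oksana ∩ Maya: 10:45–11:00.
Total common minutes: 15.

15 minutes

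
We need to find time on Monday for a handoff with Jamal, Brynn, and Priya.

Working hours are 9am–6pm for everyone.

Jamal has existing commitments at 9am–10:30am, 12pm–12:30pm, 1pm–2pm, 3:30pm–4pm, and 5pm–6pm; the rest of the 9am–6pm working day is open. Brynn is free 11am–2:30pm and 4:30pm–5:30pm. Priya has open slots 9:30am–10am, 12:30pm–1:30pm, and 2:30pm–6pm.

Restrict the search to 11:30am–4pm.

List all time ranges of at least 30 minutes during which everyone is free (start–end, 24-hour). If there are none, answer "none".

Jamal free within 09:00–18:00: 10:30–12:00, 12:30–13:00, 14:00–15:30, 16:00–17:00.
Jamal ∩ Brynn: 11:00–12:00, 12:30–13:00, 14:00–14:30, 16:30–17:00.
Jamal ∩ Brynn ∩ Priya: 12:30–13:00, 16:30–17:00.
Restricted to 11:30–16:00: 12:30–13:00.
Windows ≥ 30 min: 12:30–13:00.

12:30–13:00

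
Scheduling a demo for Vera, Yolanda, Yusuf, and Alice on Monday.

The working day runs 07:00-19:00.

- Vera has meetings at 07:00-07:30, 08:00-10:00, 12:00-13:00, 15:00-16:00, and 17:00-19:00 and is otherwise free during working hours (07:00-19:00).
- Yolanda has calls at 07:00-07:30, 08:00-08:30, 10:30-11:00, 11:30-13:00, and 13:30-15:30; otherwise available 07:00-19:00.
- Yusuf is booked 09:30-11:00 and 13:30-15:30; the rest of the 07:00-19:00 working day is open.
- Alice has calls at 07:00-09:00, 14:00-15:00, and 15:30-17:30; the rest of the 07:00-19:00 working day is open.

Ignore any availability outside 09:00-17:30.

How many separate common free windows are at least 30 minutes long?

2

Vera free within 07:00–19:00: 07:30–08:00, 10:00–12:00, 13:00–15:00, 16:00–17:00.
Yolanda free within 07:00–19:00: 07:30–08:00, 08:30–10:30, 11:00–11:30, 13:00–13:30, 15:30–19:00.
Yusuf free within 07:00–19:00: 07:00–09:30, 11:00–13:30, 15:30–19:00.
Alice free within 07:00–19:00: 09:00–14:00, 15:00–15:30, 17:30–19:00.
Vera ∩ Yolanda: 07:30–08:00, 10:00–10:30, 11:00–11:30, 13:00–13:30, 16:00–17:00.
Vera ∩ Yolanda ∩ Yusuf: 07:30–08:00, 11:00–11:30, 13:00–13:30, 16:00–17:00.
Vera ∩ Yolanda ∩ Yusuf ∩ Alice: 11:00–11:30, 13:00–13:30.
Restricted to 09:00–17:30: 11:00–11:30, 13:00–13:30.
Windows ≥ 30 min: 11:00–11:30, 13:00–13:30.
That's 2 windows.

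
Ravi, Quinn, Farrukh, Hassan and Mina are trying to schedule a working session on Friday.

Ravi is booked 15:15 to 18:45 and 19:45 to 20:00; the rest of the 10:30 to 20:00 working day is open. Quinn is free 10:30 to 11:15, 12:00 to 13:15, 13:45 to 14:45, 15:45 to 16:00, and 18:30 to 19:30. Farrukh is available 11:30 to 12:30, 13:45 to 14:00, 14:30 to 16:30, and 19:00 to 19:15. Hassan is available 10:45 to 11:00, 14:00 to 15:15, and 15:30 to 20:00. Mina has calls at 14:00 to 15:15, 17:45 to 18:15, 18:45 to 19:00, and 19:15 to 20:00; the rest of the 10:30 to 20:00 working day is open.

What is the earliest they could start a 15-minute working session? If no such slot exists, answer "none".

19:00

Ravi free within 10:30–20:00: 10:30–15:15, 18:45–19:45.
Mina free within 10:30–20:00: 10:30–14:00, 15:15–17:45, 18:15–18:45, 19:00–19:15.
Ravi ∩ Quinn: 10:30–11:15, 12:00–13:15, 13:45–14:45, 18:45–19:30.
Ravi ∩ Quinn ∩ Farrukh: 12:00–12:30, 13:45–14:00, 14:30–14:45, 19:00–19:15.
Ravi ∩ Quinn ∩ Farrukh ∩ Hassan: 14:30–14:45, 19:00–19:15.
Ravi ∩ Quinn ∩ Farrukh ∩ Hassan ∩ Mina: 19:00–19:15.
Windows ≥ 15 min: 19:00–19:15.
Earliest such window starts at 19:00.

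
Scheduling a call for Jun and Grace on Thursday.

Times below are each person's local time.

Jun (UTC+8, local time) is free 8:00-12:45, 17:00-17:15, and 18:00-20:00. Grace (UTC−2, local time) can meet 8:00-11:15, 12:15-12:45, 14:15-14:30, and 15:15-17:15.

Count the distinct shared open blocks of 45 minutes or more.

1

Jun → UTC: 00:00–04:45, 09:00–09:15, 10:00–12:00.
Grace → UTC: 10:00–13:15, 14:15–14:45, 16:15–16:30, 17:15–19:15.
Jun ∩ Grace: 10:00–12:00.
Windows ≥ 45 min: 10:00–12:00.
That's 1 window.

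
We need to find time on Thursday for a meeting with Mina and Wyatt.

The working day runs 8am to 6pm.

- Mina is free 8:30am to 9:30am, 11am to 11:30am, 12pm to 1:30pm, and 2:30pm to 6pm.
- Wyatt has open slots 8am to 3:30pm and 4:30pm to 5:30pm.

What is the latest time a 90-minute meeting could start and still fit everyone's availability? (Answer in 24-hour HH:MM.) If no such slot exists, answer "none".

12:00

Mina ∩ Wyatt: 08:30–09:30, 11:00–11:30, 12:00–13:30, 14:30–15:30, 16:30–17:30.
Windows ≥ 90 min: 12:00–13:30.
Latest start in the last window 12:00–13:30 is 13:30 − 90 min = 12:00.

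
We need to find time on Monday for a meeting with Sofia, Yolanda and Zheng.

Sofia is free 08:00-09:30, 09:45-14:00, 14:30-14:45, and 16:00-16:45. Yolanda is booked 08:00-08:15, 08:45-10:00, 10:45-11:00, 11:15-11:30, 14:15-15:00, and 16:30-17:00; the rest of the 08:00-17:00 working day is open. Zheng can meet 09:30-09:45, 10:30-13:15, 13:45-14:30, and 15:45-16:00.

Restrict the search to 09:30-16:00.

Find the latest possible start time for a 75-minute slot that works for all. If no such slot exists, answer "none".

Yolanda free within 08:00–17:00: 08:15–08:45, 10:00–10:45, 11:00–11:15, 11:30–14:15, 15:00–16:30.
Sofia ∩ Yolanda: 08:15–08:45, 10:00–10:45, 11:00–11:15, 11:30–14:00, 16:00–16:30.
Sofia ∩ Yolanda ∩ Zheng: 10:30–10:45, 11:00–11:15, 11:30–13:15, 13:45–14:00.
Restricted to 09:30–16:00: 10:30–10:45, 11:00–11:15, 11:30–13:15, 13:45–14:00.
Windows ≥ 75 min: 11:30–13:15.
Latest start in the last window 11:30–13:15 is 13:15 − 75 min = 12:00.

12:00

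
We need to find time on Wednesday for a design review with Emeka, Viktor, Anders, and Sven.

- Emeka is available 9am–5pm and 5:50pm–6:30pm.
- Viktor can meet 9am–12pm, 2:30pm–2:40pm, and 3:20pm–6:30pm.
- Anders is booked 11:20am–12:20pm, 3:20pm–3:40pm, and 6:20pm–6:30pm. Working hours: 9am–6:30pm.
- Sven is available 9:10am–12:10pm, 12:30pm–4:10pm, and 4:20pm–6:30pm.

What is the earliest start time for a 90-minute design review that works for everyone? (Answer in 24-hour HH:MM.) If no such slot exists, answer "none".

09:10

Anders free within 09:00–18:30: 09:00–11:20, 12:20–15:20, 15:40–18:20.
Emeka ∩ Viktor: 09:00–12:00, 14:30–14:40, 15:20–17:00, 17:50–18:30.
Emeka ∩ Viktor ∩ Anders: 09:00–11:20, 14:30–14:40, 15:40–17:00, 17:50–18:20.
Emeka ∩ Viktor ∩ Anders ∩ Sven: 09:10–11:20, 14:30–14:40, 15:40–16:10, 16:20–17:00, 17:50–18:20.
Windows ≥ 90 min: 09:10–11:20.
Earliest such window starts at 09:10.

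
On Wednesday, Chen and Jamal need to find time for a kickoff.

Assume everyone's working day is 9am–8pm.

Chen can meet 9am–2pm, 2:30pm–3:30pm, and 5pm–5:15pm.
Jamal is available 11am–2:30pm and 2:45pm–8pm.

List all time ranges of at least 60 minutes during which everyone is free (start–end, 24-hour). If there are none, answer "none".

11:00–14:00

Chen ∩ Jamal: 11:00–14:00, 14:45–15:30, 17:00–17:15.
Windows ≥ 60 min: 11:00–14:00.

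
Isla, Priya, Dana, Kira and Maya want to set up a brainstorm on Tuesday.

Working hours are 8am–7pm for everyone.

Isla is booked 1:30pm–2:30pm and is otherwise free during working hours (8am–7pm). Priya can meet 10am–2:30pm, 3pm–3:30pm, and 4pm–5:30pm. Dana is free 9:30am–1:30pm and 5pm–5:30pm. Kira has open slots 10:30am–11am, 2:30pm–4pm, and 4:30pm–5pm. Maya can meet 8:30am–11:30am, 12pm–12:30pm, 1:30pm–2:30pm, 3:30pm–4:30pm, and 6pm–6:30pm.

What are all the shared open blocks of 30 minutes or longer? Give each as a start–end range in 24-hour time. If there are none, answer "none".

10:30–11:00

Isla free within 08:00–19:00: 08:00–13:30, 14:30–19:00.
Isla ∩ Priya: 10:00–13:30, 15:00–15:30, 16:00–17:30.
Isla ∩ Priya ∩ Dana: 10:00–13:30, 17:00–17:30.
Isla ∩ Priya ∩ Dana ∩ Kira: 10:30–11:00.
Isla ∩ Priya ∩ Dana ∩ Kira ∩ Maya: 10:30–11:00.
Windows ≥ 30 min: 10:30–11:00.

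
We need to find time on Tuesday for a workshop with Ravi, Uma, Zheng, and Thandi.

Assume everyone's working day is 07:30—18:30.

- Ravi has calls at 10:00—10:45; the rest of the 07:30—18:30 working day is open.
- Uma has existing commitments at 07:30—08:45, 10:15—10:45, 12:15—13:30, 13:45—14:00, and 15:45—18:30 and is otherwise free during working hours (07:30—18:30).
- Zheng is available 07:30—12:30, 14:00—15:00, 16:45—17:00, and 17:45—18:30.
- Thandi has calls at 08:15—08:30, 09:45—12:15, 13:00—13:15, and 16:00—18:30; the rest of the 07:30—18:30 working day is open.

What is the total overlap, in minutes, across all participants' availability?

Ravi free within 07:30–18:30: 07:30–10:00, 10:45–18:30.
Uma free within 07:30–18:30: 08:45–10:15, 10:45–12:15, 13:30–13:45, 14:00–15:45.
Thandi free within 07:30–18:30: 07:30–08:15, 08:30–09:45, 12:15–13:00, 13:15–16:00.
Ravi ∩ Uma: 08:45–10:00, 10:45–12:15, 13:30–13:45, 14:00–15:45.
Ravi ∩ Uma ∩ Zheng: 08:45–10:00, 10:45–12:15, 14:00–15:00.
Ravi ∩ Uma ∩ Zheng ∩ Thandi: 08:45–09:45, 14:00–15:00.
Total common minutes: 60 + 60 = 120.

120 minutes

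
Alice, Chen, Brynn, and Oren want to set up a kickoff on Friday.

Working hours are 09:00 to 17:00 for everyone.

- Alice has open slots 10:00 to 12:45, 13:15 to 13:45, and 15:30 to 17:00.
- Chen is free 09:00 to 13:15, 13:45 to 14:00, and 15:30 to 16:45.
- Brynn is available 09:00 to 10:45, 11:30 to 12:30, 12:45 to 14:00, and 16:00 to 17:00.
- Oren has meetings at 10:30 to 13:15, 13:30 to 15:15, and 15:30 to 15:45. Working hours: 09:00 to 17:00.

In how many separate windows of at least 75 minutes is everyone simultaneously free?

Oren free within 09:00–17:00: 09:00–10:30, 13:15–13:30, 15:15–15:30, 15:45–17:00.
Alice ∩ Chen: 10:00–12:45, 15:30–16:45.
Alice ∩ Chen ∩ Brynn: 10:00–10:45, 11:30–12:30, 16:00–16:45.
Alice ∩ Chen ∩ Brynn ∩ Oren: 10:00–10:30, 16:00–16:45.
Windows ≥ 75 min: (none).
That's 0 windows.

0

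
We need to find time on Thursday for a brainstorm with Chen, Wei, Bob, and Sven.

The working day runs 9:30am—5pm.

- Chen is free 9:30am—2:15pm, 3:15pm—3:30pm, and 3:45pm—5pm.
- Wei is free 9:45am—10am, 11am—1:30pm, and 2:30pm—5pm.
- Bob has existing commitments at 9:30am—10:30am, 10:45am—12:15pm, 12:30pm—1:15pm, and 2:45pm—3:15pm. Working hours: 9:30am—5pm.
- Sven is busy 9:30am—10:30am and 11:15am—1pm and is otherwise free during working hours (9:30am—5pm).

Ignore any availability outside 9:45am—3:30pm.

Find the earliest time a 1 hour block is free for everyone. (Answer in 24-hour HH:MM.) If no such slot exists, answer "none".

Bob free within 09:30–17:00: 10:30–10:45, 12:15–12:30, 13:15–14:45, 15:15–17:00.
Sven free within 09:30–17:00: 10:30–11:15, 13:00–17:00.
Chen ∩ Wei: 09:45–10:00, 11:00–13:30, 15:15–15:30, 15:45–17:00.
Chen ∩ Wei ∩ Bob: 12:15–12:30, 13:15–13:30, 15:15–15:30, 15:45–17:00.
Chen ∩ Wei ∩ Bob ∩ Sven: 13:15–13:30, 15:15–15:30, 15:45–17:00.
Restricted to 09:45–15:30: 13:15–13:30, 15:15–15:30.
Windows ≥ 60 min: (none).

none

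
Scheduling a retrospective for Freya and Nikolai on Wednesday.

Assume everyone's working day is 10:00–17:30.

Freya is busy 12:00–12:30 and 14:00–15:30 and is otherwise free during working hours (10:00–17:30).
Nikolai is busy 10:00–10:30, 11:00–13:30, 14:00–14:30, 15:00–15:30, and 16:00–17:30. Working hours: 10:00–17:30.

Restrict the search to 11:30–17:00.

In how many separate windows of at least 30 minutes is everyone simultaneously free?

2

Freya free within 10:00–17:30: 10:00–12:00, 12:30–14:00, 15:30–17:30.
Nikolai free within 10:00–17:30: 10:30–11:00, 13:30–14:00, 14:30–15:00, 15:30–16:00.
Freya ∩ Nikolai: 10:30–11:00, 13:30–14:00, 15:30–16:00.
Restricted to 11:30–17:00: 13:30–14:00, 15:30–16:00.
Windows ≥ 30 min: 13:30–14:00, 15:30–16:00.
That's 2 windows.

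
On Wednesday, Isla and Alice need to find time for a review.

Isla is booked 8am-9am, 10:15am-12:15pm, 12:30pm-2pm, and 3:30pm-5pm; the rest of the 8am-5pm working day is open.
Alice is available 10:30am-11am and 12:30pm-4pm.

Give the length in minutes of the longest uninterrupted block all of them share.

Isla free within 08:00–17:00: 09:00–10:15, 12:15–12:30, 14:00–15:30.
Isla ∩ Alice: 14:00–15:30.
Single common window of 90 minutes.

90 minutes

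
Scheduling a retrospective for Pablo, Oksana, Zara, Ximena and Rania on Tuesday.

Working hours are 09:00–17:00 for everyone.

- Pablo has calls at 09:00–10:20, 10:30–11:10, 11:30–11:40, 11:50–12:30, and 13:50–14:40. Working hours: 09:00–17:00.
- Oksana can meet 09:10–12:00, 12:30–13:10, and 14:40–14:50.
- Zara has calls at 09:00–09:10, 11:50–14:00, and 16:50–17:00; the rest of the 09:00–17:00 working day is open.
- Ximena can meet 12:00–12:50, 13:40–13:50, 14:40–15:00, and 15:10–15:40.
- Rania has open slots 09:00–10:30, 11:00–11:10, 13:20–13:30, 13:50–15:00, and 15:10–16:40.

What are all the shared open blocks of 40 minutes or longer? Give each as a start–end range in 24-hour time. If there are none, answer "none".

none

Pablo free within 09:00–17:00: 10:20–10:30, 11:10–11:30, 11:40–11:50, 12:30–13:50, 14:40–17:00.
Zara free within 09:00–17:00: 09:10–11:50, 14:00–16:50.
Pablo ∩ Oksana: 10:20–10:30, 11:10–11:30, 11:40–11:50, 12:30–13:10, 14:40–14:50.
Pablo ∩ Oksana ∩ Zara: 10:20–10:30, 11:10–11:30, 11:40–11:50, 14:40–14:50.
Pablo ∩ Oksana ∩ Zara ∩ Ximena: 14:40–14:50.
Pablo ∩ Oksana ∩ Zara ∩ Ximena ∩ Rania: 14:40–14:50.
Windows ≥ 40 min: (none).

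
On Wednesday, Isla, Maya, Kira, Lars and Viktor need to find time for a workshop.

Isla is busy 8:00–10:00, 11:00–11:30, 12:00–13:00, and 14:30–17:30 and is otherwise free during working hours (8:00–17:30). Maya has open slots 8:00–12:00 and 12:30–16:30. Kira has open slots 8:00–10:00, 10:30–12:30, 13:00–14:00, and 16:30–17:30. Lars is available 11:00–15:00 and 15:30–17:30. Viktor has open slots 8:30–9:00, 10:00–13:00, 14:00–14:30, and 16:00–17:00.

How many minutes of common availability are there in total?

Isla free within 08:00–17:30: 10:00–11:00, 11:30–12:00, 13:00–14:30.
Isla ∩ Maya: 10:00–11:00, 11:30–12:00, 13:00–14:30.
Isla ∩ Maya ∩ Kira: 10:30–11:00, 11:30–12:00, 13:00–14:00.
Isla ∩ Maya ∩ Kira ∩ Lars: 11:30–12:00, 13:00–14:00.
Isla ∩ Maya ∩ Kira ∩ Lars ∩ Viktor: 11:30–12:00.
Total common minutes: 30.

30 minutes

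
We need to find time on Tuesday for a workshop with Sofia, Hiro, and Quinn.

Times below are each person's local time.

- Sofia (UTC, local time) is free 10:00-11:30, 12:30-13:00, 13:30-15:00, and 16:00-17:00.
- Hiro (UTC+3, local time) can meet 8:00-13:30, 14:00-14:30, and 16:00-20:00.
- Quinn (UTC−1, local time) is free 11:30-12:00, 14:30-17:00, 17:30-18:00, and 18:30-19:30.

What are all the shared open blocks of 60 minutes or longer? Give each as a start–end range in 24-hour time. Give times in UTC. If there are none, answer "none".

Sofia → UTC: 10:00–11:30, 12:30–13:00, 13:30–15:00, 16:00–17:00.
Hiro → UTC: 05:00–10:30, 11:00–11:30, 13:00–17:00.
Quinn → UTC: 12:30–13:00, 15:30–18:00, 18:30–19:00, 19:30–20:30.
Sofia ∩ Hiro: 10:00–10:30, 11:00–11:30, 13:30–15:00, 16:00–17:00.
Sofia ∩ Hiro ∩ Quinn: 16:00–17:00.
Windows ≥ 60 min: 16:00–17:00.

16:00–17:00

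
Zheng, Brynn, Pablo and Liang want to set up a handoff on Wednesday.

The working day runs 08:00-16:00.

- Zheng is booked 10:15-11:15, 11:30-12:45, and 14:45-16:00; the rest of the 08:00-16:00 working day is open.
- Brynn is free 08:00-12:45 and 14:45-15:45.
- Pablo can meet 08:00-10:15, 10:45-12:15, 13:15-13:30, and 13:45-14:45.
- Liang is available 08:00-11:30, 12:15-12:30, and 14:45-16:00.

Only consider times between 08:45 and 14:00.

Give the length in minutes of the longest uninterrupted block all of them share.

90 minutes

Zheng free within 08:00–16:00: 08:00–10:15, 11:15–11:30, 12:45–14:45.
Zheng ∩ Brynn: 08:00–10:15, 11:15–11:30.
Zheng ∩ Brynn ∩ Pablo: 08:00–10:15, 11:15–11:30.
Zheng ∩ Brynn ∩ Pablo ∩ Liang: 08:00–10:15, 11:15–11:30.
Restricted to 08:45–14:00: 08:45–10:15, 11:15–11:30.
Common window lengths: 90, 15 min; longest is 90.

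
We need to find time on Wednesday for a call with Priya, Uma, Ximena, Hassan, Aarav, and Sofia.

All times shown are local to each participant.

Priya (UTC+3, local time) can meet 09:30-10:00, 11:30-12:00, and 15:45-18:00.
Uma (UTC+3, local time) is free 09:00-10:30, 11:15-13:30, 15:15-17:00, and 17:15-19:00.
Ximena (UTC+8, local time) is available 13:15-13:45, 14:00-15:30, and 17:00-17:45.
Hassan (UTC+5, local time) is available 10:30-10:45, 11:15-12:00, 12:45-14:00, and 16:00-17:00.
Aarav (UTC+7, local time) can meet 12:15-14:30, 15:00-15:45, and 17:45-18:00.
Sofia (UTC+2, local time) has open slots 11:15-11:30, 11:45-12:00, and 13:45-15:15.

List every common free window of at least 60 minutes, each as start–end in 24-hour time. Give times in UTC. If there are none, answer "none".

none

Priya → UTC: 06:30–07:00, 08:30–09:00, 12:45–15:00.
Uma → UTC: 06:00–07:30, 08:15–10:30, 12:15–14:00, 14:15–16:00.
Ximena → UTC: 05:15–05:45, 06:00–07:30, 09:00–09:45.
Hassan → UTC: 05:30–05:45, 06:15–07:00, 07:45–09:00, 11:00–12:00.
Aarav → UTC: 05:15–07:30, 08:00–08:45, 10:45–11:00.
Sofia → UTC: 09:15–09:30, 09:45–10:00, 11:45–13:15.
Priya ∩ Uma: 06:30–07:00, 08:30–09:00, 12:45–14:00, 14:15–15:00.
Priya ∩ Uma ∩ Ximena: 06:30–07:00.
Priya ∩ Uma ∩ Ximena ∩ Hassan: 06:30–07:00.
Priya ∩ Uma ∩ Ximena ∩ Hassan ∩ Aarav: 06:30–07:00.
Priya ∩ Uma ∩ Ximena ∩ Hassan ∩ Aarav ∩ Sofia: (none).
Windows ≥ 60 min: (none).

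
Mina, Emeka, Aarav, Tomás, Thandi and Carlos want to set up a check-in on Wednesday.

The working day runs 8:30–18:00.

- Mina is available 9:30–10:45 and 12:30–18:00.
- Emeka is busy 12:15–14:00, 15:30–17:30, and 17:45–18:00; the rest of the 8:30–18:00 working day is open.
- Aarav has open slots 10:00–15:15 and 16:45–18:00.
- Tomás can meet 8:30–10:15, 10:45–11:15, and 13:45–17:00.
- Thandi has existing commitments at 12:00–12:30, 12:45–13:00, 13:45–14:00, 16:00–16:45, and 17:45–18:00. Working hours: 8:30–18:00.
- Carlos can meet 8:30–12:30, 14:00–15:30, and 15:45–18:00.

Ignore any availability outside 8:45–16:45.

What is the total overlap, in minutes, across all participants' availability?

Emeka free within 08:30–18:00: 08:30–12:15, 14:00–15:30, 17:30–17:45.
Thandi free within 08:30–18:00: 08:30–12:00, 12:30–12:45, 13:00–13:45, 14:00–16:00, 16:45–17:45.
Mina ∩ Emeka: 09:30–10:45, 14:00–15:30, 17:30–17:45.
Mina ∩ Emeka ∩ Aarav: 10:00–10:45, 14:00–15:15, 17:30–17:45.
Mina ∩ Emeka ∩ Aarav ∩ Tomás: 10:00–10:15, 14:00–15:15.
Mina ∩ Emeka ∩ Aarav ∩ Tomás ∩ Thandi: 10:00–10:15, 14:00–15:15.
Mina ∩ Emeka ∩ Aarav ∩ Tomás ∩ Thandi ∩ Carlos: 10:00–10:15, 14:00–15:15.
Restricted to 08:45–16:45: 10:00–10:15, 14:00–15:15.
Total common minutes: 15 + 75 = 90.

90 minutes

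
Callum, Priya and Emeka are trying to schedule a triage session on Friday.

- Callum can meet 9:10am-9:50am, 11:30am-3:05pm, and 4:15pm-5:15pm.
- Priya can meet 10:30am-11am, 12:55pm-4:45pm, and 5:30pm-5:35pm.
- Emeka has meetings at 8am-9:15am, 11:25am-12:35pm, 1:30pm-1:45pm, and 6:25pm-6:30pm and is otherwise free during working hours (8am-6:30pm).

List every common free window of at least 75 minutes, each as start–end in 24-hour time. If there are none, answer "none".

Emeka free within 08:00–18:30: 09:15–11:25, 12:35–13:30, 13:45–18:25.
Callum ∩ Priya: 12:55–15:05, 16:15–16:45.
Callum ∩ Priya ∩ Emeka: 12:55–13:30, 13:45–15:05, 16:15–16:45.
Windows ≥ 75 min: 13:45–15:05.

13:45–15:05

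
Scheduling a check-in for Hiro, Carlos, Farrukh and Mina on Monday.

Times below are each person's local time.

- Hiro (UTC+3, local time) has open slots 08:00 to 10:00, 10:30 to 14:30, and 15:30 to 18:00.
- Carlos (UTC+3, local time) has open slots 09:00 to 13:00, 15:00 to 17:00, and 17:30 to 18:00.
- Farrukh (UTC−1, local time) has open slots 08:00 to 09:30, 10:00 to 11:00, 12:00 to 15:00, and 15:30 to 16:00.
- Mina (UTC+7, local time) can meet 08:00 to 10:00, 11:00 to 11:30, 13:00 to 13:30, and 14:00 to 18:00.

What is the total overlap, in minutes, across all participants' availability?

Hiro → UTC: 05:00–07:00, 07:30–11:30, 12:30–15:00.
Carlos → UTC: 06:00–10:00, 12:00–14:00, 14:30–15:00.
Farrukh → UTC: 09:00–10:30, 11:00–12:00, 13:00–16:00, 16:30–17:00.
Mina → UTC: 01:00–03:00, 04:00–04:30, 06:00–06:30, 07:00–11:00.
Hiro ∩ Carlos: 06:00–07:00, 07:30–10:00, 12:30–14:00, 14:30–15:00.
Hiro ∩ Carlos ∩ Farrukh: 09:00–10:00, 13:00–14:00, 14:30–15:00.
Hiro ∩ Carlos ∩ Farrukh ∩ Mina: 09:00–10:00.
Total common minutes: 60.

60 minutes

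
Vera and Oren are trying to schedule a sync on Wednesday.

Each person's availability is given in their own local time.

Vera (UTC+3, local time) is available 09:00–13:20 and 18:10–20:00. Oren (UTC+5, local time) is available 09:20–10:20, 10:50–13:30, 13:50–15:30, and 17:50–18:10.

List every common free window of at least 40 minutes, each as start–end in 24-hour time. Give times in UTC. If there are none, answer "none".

Vera → UTC: 06:00–10:20, 15:10–17:00.
Oren → UTC: 04:20–05:20, 05:50–08:30, 08:50–10:30, 12:50–13:10.
Vera ∩ Oren: 06:00–08:30, 08:50–10:20.
Windows ≥ 40 min: 06:00–08:30, 08:50–10:20.

06:00–08:30, 08:50–10:20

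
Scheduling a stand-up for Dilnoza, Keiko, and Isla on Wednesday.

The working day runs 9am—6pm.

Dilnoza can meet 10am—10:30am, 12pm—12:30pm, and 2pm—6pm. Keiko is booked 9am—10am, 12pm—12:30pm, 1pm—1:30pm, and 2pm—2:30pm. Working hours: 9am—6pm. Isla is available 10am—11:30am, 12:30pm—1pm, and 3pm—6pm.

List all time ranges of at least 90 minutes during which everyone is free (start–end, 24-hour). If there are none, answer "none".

15:00–18:00

Keiko free within 09:00–18:00: 10:00–12:00, 12:30–13:00, 13:30–14:00, 14:30–18:00.
Dilnoza ∩ Keiko: 10:00–10:30, 14:30–18:00.
Dilnoza ∩ Keiko ∩ Isla: 10:00–10:30, 15:00–18:00.
Windows ≥ 90 min: 15:00–18:00.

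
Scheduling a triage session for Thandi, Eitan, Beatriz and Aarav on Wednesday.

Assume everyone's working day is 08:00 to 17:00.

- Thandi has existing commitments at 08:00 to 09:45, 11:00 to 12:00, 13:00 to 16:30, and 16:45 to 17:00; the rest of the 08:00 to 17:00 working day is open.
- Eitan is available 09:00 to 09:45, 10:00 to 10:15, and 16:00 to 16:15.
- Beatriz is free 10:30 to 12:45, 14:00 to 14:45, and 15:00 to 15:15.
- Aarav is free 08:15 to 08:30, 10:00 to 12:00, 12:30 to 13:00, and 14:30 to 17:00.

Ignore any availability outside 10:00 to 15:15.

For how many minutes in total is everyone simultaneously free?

0 minutes

Thandi free within 08:00–17:00: 09:45–11:00, 12:00–13:00, 16:30–16:45.
Thandi ∩ Eitan: 10:00–10:15.
Thandi ∩ Eitan ∩ Beatriz: (none).
Thandi ∩ Eitan ∩ Beatriz ∩ Aarav: (none).
Restricted to 10:00–15:15: (none).
Total common minutes: 0.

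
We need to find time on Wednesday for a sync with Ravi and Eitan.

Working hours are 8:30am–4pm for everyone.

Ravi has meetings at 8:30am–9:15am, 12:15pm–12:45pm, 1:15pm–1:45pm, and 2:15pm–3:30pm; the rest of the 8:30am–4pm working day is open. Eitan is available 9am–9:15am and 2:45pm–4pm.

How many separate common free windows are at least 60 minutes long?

Ravi free within 08:30–16:00: 09:15–12:15, 12:45–13:15, 13:45–14:15, 15:30–16:00.
Ravi ∩ Eitan: 15:30–16:00.
Windows ≥ 60 min: (none).
That's 0 windows.

0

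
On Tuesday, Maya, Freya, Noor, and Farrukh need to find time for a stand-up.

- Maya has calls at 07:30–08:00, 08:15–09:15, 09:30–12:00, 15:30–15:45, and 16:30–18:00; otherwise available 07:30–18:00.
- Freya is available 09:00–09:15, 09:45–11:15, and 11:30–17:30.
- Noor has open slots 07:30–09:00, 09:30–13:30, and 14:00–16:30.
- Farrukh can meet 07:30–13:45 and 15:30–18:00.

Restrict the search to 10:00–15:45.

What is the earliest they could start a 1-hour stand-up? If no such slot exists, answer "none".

12:00

Maya free within 07:30–18:00: 08:00–08:15, 09:15–09:30, 12:00–15:30, 15:45–16:30.
Maya ∩ Freya: 12:00–15:30, 15:45–16:30.
Maya ∩ Freya ∩ Noor: 12:00–13:30, 14:00–15:30, 15:45–16:30.
Maya ∩ Freya ∩ Noor ∩ Farrukh: 12:00–13:30, 15:45–16:30.
Restricted to 10:00–15:45: 12:00–13:30.
Windows ≥ 60 min: 12:00–13:30.
Earliest such window starts at 12:00.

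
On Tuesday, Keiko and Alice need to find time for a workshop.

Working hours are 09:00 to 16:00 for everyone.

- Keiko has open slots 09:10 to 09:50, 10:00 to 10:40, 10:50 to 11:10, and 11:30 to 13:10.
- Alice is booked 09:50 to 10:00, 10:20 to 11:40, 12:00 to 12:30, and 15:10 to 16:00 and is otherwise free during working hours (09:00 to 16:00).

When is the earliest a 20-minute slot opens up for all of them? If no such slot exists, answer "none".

Alice free within 09:00–16:00: 09:00–09:50, 10:00–10:20, 11:40–12:00, 12:30–15:10.
Keiko ∩ Alice: 09:10–09:50, 10:00–10:20, 11:40–12:00, 12:30–13:10.
Windows ≥ 20 min: 09:10–09:50, 10:00–10:20, 11:40–12:00, 12:30–13:10.
Earliest such window starts at 09:10.

09:10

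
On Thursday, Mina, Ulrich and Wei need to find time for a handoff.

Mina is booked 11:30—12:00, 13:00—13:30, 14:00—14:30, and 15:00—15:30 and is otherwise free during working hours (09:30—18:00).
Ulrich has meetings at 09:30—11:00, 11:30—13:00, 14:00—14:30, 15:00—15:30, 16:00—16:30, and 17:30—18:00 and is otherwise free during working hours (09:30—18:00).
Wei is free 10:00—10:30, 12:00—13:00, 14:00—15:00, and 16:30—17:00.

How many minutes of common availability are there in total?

Mina free within 09:30–18:00: 09:30–11:30, 12:00–13:00, 13:30–14:00, 14:30–15:00, 15:30–18:00.
Ulrich free within 09:30–18:00: 11:00–11:30, 13:00–14:00, 14:30–15:00, 15:30–16:00, 16:30–17:30.
Mina ∩ Ulrich: 11:00–11:30, 13:30–14:00, 14:30–15:00, 15:30–16:00, 16:30–17:30.
Mina ∩ Ulrich ∩ Wei: 14:30–15:00, 16:30–17:00.
Total common minutes: 30 + 30 = 60.

60 minutes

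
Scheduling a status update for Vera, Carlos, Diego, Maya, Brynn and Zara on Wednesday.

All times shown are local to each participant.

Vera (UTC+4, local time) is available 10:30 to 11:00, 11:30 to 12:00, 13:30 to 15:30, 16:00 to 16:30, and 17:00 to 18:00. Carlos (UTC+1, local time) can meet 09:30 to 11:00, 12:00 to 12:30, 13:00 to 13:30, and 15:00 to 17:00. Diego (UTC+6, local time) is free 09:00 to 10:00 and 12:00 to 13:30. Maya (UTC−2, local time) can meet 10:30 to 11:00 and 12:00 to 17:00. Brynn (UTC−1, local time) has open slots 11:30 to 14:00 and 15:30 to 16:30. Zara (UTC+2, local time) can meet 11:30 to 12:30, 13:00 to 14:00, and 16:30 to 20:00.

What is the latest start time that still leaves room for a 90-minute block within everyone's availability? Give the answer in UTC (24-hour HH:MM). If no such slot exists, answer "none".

none

Vera → UTC: 06:30–07:00, 07:30–08:00, 09:30–11:30, 12:00–12:30, 13:00–14:00.
Carlos → UTC: 08:30–10:00, 11:00–11:30, 12:00–12:30, 14:00–16:00.
Diego → UTC: 03:00–04:00, 06:00–07:30.
Maya → UTC: 12:30–13:00, 14:00–19:00.
Brynn → UTC: 12:30–15:00, 16:30–17:30.
Zara → UTC: 09:30–10:30, 11:00–12:00, 14:30–18:00.
Vera ∩ Carlos: 09:30–10:00, 11:00–11:30, 12:00–12:30.
Vera ∩ Carlos ∩ Diego: (none).
Vera ∩ Carlos ∩ Diego ∩ Maya: (none).
Vera ∩ Carlos ∩ Diego ∩ Maya ∩ Brynn: (none).
Vera ∩ Carlos ∩ Diego ∩ Maya ∩ Brynn ∩ Zara: (none).
Windows ≥ 90 min: (none).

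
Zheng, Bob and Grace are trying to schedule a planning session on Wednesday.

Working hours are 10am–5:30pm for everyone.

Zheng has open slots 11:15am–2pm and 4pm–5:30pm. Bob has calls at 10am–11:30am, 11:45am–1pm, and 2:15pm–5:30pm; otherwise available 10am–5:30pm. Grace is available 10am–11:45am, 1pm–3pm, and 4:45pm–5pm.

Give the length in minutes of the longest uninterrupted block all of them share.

60 minutes

Bob free within 10:00–17:30: 11:30–11:45, 13:00–14:15.
Zheng ∩ Bob: 11:30–11:45, 13:00–14:00.
Zheng ∩ Bob ∩ Grace: 11:30–11:45, 13:00–14:00.
Common window lengths: 15, 60 min; longest is 60.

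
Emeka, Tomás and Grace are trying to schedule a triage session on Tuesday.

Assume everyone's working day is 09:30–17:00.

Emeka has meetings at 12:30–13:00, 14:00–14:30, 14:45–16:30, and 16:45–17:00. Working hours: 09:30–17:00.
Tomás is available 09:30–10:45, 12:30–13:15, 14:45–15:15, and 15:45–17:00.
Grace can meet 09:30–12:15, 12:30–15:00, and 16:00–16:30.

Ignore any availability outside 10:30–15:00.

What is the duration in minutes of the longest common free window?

15 minutes

Emeka free within 09:30–17:00: 09:30–12:30, 13:00–14:00, 14:30–14:45, 16:30–16:45.
Emeka ∩ Tomás: 09:30–10:45, 13:00–13:15, 16:30–16:45.
Emeka ∩ Tomás ∩ Grace: 09:30–10:45, 13:00–13:15.
Restricted to 10:30–15:00: 10:30–10:45, 13:00–13:15.
Common window lengths: 15, 15 min; longest is 15.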